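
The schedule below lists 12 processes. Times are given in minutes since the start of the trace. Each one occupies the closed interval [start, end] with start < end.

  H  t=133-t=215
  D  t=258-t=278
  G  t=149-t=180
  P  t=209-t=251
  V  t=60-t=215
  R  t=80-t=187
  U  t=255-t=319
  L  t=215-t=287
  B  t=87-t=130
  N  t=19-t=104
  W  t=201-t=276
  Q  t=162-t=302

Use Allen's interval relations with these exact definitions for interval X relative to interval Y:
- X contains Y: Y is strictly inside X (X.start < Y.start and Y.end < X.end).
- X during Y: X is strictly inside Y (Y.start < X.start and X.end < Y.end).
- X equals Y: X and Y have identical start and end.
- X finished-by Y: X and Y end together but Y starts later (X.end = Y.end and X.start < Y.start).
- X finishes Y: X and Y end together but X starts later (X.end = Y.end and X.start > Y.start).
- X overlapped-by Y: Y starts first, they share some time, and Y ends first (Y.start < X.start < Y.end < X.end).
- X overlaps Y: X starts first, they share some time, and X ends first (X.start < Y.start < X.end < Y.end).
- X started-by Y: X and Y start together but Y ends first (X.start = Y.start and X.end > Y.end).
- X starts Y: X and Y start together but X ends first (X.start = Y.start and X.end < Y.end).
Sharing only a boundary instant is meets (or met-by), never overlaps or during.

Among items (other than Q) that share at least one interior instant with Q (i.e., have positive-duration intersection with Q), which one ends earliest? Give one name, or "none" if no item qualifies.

G

Target Q = [t=162, t=302].
B [t=87, t=130] → before → excluded.
D [t=258, t=278] → during → candidate.
G [t=149, t=180] → overlaps → candidate.
H [t=133, t=215] → overlaps → candidate.
L [t=215, t=287] → during → candidate.
N [t=19, t=104] → before → excluded.
P [t=209, t=251] → during → candidate.
R [t=80, t=187] → overlaps → candidate.
U [t=255, t=319] → overlapped-by → candidate.
V [t=60, t=215] → overlaps → candidate.
W [t=201, t=276] → during → candidate.
Among candidates, earliest end is t=180 → G.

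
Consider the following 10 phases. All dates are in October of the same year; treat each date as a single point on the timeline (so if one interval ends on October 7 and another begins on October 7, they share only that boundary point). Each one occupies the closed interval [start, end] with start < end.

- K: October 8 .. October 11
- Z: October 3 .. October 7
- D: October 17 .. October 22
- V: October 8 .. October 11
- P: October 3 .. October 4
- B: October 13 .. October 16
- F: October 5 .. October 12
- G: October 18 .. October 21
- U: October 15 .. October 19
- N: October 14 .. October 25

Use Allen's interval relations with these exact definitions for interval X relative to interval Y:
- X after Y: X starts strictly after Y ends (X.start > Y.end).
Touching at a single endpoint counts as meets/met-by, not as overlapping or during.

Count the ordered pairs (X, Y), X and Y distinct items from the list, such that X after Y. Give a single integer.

32

Checking all 90 ordered pairs for relation 'after'; matching pairs in alphabetical order:
(B, F): B after F ✓
(B, K): B after K ✓
(B, P): B after P ✓
(B, V): B after V ✓
(B, Z): B after Z ✓
(D, B): D after B ✓
(D, F): D after F ✓
(D, K): D after K ✓
(D, P): D after P ✓
(D, V): D after V ✓
(D, Z): D after Z ✓
(F, P): F after P ✓
(G, B): G after B ✓
(G, F): G after F ✓
(G, K): G after K ✓
(G, P): G after P ✓
(G, V): G after V ✓
(G, Z): G after Z ✓
(K, P): K after P ✓
(K, Z): K after Z ✓
(N, F): N after F ✓
(N, K): N after K ✓
(N, P): N after P ✓
(N, V): N after V ✓
... plus 8 further pairs not listed.
Count: 32.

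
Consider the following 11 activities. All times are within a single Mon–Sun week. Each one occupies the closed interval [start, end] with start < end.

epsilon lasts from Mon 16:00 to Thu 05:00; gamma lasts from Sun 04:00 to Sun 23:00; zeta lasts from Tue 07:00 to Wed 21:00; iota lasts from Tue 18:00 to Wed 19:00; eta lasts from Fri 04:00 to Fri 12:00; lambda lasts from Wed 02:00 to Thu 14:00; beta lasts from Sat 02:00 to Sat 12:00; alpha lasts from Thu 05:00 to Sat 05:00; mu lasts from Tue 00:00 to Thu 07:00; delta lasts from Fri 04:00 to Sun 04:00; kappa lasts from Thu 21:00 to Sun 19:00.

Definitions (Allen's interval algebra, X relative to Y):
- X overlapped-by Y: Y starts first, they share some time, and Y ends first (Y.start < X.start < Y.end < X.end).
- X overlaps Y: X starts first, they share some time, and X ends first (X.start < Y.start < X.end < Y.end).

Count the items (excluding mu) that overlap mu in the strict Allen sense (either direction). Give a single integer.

3

Target mu = [Tue 00:00, Thu 07:00].
alpha [Thu 05:00, Sat 05:00] → overlapped-by → counts.
beta [Sat 02:00, Sat 12:00] → after → no.
delta [Fri 04:00, Sun 04:00] → after → no.
epsilon [Mon 16:00, Thu 05:00] → overlaps → counts.
eta [Fri 04:00, Fri 12:00] → after → no.
gamma [Sun 04:00, Sun 23:00] → after → no.
iota [Tue 18:00, Wed 19:00] → during → no.
kappa [Thu 21:00, Sun 19:00] → after → no.
lambda [Wed 02:00, Thu 14:00] → overlapped-by → counts.
zeta [Tue 07:00, Wed 21:00] → during → no.
Total: 3.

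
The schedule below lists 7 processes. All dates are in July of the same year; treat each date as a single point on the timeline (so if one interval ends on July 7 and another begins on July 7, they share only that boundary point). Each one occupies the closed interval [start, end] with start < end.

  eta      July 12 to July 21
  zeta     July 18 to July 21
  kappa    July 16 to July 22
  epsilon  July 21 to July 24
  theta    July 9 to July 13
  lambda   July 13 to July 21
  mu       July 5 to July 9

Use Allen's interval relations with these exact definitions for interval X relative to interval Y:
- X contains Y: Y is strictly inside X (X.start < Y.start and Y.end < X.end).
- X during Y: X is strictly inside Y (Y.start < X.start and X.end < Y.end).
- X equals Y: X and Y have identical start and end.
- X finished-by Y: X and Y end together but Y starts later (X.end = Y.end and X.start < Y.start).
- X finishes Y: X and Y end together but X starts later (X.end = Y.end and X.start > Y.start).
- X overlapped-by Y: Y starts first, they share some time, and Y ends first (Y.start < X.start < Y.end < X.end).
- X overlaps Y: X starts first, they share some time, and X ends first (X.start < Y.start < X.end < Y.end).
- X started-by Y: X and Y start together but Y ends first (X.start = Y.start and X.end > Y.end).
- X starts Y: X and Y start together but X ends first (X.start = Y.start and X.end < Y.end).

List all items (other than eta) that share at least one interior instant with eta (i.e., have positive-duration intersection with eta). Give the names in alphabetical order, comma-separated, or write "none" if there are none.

kappa, lambda, theta, zeta

Target eta = [July 12, July 21].
epsilon [July 21, July 24] → met-by → no.
kappa [July 16, July 22] → overlapped-by → yes.
lambda [July 13, July 21] → finishes → yes.
mu [July 5, July 9] → before → no.
theta [July 9, July 13] → overlaps → yes.
zeta [July 18, July 21] → finishes → yes.
Result: kappa, lambda, theta, zeta.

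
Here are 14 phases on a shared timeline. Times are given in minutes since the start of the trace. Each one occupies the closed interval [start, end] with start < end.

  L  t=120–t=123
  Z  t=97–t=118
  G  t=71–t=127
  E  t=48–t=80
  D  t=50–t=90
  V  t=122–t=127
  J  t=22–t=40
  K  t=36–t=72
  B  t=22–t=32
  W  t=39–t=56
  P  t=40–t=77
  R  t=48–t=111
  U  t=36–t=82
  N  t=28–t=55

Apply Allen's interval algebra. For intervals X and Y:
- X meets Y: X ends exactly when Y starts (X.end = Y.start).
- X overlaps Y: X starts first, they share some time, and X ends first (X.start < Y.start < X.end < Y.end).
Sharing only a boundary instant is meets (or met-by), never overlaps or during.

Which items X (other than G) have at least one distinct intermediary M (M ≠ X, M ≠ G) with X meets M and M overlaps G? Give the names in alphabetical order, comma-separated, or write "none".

Target G = [t=71, t=127].
Intermediaries M with M overlaps G: D, E, K, P, R, U.
Via D — items with X meets D: none.
Via E — items with X meets E: none.
Via K — items with X meets K: none.
Via P — items with X meets P: J.
Via R — items with X meets R: none.
Via U — items with X meets U: none.
Union: J.

J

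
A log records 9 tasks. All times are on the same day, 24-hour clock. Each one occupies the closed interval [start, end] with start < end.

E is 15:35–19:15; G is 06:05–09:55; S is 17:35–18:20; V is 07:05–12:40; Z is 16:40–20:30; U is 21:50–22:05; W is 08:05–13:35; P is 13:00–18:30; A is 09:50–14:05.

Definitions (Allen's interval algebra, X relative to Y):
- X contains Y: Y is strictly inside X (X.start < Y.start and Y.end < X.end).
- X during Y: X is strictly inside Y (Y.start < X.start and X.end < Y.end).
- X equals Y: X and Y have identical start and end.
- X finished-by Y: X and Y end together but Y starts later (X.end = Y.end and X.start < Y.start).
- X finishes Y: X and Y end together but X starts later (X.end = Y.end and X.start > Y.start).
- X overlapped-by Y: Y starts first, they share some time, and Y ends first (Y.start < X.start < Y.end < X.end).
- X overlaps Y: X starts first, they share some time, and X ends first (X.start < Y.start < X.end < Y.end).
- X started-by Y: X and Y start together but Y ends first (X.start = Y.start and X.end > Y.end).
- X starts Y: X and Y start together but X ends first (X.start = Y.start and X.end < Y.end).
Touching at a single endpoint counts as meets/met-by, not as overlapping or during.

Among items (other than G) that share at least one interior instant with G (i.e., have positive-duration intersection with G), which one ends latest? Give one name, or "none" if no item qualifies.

A

Target G = [06:05, 09:55].
A [09:50, 14:05] → overlapped-by → candidate.
E [15:35, 19:15] → after → excluded.
P [13:00, 18:30] → after → excluded.
S [17:35, 18:20] → after → excluded.
U [21:50, 22:05] → after → excluded.
V [07:05, 12:40] → overlapped-by → candidate.
W [08:05, 13:35] → overlapped-by → candidate.
Z [16:40, 20:30] → after → excluded.
Among candidates, latest end is 14:05 → A.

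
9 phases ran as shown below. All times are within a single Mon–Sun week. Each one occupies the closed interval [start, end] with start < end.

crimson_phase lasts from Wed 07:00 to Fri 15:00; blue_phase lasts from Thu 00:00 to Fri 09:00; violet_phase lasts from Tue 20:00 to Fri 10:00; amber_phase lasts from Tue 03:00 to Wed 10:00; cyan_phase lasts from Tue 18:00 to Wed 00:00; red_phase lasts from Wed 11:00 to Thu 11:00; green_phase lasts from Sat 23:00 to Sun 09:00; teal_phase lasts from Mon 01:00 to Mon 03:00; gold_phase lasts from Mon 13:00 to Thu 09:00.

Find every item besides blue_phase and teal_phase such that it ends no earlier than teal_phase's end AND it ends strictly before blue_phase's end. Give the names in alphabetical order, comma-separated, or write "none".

Conditions: its end is no earlier than teal_phase's end (X.end >= Mon 03:00) AND its end is strictly before blue_phase's end (X.end < Fri 09:00).
amber_phase: end Wed 10:00 >= Mon 03:00? ✓; end Wed 10:00 < Fri 09:00? ✓ → yes.
crimson_phase: end Fri 15:00 >= Mon 03:00? ✓; end Fri 15:00 < Fri 09:00? ✗ → no.
cyan_phase: end Wed 00:00 >= Mon 03:00? ✓; end Wed 00:00 < Fri 09:00? ✓ → yes.
gold_phase: end Thu 09:00 >= Mon 03:00? ✓; end Thu 09:00 < Fri 09:00? ✓ → yes.
green_phase: end Sun 09:00 >= Mon 03:00? ✓; end Sun 09:00 < Fri 09:00? ✗ → no.
red_phase: end Thu 11:00 >= Mon 03:00? ✓; end Thu 11:00 < Fri 09:00? ✓ → yes.
violet_phase: end Fri 10:00 >= Mon 03:00? ✓; end Fri 10:00 < Fri 09:00? ✗ → no.
Result: amber_phase, cyan_phase, gold_phase, red_phase.

amber_phase, cyan_phase, gold_phase, red_phase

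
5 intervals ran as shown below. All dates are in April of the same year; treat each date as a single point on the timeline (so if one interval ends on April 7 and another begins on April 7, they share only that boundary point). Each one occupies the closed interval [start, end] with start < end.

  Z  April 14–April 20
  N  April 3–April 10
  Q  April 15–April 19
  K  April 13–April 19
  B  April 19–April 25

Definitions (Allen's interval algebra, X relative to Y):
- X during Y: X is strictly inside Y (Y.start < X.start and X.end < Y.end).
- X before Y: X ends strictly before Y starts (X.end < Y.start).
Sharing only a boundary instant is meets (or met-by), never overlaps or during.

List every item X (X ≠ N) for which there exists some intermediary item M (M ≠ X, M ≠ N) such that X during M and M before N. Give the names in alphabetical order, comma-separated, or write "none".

none

Target N = [April 3, April 10].
Intermediaries M with M before N: none.
Union: none.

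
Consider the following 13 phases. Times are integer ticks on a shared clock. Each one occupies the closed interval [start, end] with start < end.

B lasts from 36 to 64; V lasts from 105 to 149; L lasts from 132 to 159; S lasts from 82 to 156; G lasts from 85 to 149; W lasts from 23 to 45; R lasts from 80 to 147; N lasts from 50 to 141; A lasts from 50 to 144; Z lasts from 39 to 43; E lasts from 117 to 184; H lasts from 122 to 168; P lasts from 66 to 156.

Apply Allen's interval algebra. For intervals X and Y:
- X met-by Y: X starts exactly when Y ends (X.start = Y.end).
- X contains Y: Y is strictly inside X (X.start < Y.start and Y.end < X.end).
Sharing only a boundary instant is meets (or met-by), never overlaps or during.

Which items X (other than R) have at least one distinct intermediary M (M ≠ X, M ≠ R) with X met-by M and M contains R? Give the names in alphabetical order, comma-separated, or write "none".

none

Target R = [80, 147].
Intermediaries M with M contains R: P.
Via P — items with X met-by P: none.
Union: none.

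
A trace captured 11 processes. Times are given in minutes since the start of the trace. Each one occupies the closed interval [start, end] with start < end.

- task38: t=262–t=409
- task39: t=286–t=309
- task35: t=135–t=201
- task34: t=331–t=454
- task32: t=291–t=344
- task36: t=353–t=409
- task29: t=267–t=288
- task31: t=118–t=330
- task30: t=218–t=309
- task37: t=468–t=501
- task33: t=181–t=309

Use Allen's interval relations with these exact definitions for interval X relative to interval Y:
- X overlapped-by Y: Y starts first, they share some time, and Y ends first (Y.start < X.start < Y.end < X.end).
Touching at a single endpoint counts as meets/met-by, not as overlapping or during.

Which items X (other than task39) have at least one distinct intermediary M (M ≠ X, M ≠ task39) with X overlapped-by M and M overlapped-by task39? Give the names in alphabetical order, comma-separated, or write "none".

task34

Target task39 = [t=286, t=309].
Intermediaries M with M overlapped-by task39: task32.
Via task32 — items with X overlapped-by task32: task34.
Union: task34.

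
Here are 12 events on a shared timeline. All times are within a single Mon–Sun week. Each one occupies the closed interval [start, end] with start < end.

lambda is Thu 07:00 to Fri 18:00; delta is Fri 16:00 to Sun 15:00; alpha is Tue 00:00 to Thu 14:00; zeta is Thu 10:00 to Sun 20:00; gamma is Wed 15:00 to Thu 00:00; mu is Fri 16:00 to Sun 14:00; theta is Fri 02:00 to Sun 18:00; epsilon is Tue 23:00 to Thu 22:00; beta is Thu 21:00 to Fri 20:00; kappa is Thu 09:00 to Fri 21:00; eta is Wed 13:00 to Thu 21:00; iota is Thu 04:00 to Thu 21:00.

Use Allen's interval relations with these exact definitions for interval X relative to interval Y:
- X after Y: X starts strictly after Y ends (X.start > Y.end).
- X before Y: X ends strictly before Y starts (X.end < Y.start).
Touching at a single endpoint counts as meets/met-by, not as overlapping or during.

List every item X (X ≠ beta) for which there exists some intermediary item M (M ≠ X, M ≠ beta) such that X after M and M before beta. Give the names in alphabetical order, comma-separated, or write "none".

Target beta = [Thu 21:00, Fri 20:00].
Intermediaries M with M before beta: alpha, gamma.
Via alpha — items with X after alpha: delta, mu, theta.
Via gamma — items with X after gamma: delta, iota, kappa, lambda, mu, theta, zeta.
Union: delta, iota, kappa, lambda, mu, theta, zeta.

delta, iota, kappa, lambda, mu, theta, zeta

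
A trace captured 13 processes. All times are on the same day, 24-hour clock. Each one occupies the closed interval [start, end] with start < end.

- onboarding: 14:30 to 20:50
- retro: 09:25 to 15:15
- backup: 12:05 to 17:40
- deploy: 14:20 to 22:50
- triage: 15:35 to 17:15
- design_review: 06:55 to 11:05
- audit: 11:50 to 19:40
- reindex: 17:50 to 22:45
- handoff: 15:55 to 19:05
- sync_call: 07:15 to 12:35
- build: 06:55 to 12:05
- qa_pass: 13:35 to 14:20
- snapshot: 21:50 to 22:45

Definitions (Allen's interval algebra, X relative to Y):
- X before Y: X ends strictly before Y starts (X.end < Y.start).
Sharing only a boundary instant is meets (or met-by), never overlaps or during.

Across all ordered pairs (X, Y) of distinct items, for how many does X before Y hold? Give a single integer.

Checking all 156 ordered pairs for relation 'before'; matching pairs in alphabetical order:
(audit, snapshot): audit before snapshot ✓
(backup, reindex): backup before reindex ✓
(backup, snapshot): backup before snapshot ✓
(build, deploy): build before deploy ✓
(build, handoff): build before handoff ✓
(build, onboarding): build before onboarding ✓
(build, qa_pass): build before qa_pass ✓
(build, reindex): build before reindex ✓
(build, snapshot): build before snapshot ✓
(build, triage): build before triage ✓
(design_review, audit): design_review before audit ✓
(design_review, backup): design_review before backup ✓
(design_review, deploy): design_review before deploy ✓
(design_review, handoff): design_review before handoff ✓
(design_review, onboarding): design_review before onboarding ✓
(design_review, qa_pass): design_review before qa_pass ✓
(design_review, reindex): design_review before reindex ✓
(design_review, snapshot): design_review before snapshot ✓
(design_review, triage): design_review before triage ✓
(handoff, snapshot): handoff before snapshot ✓
(onboarding, snapshot): onboarding before snapshot ✓
(qa_pass, handoff): qa_pass before handoff ✓
(qa_pass, onboarding): qa_pass before onboarding ✓
(qa_pass, reindex): qa_pass before reindex ✓
... plus 15 further pairs not listed.
Count: 39.

39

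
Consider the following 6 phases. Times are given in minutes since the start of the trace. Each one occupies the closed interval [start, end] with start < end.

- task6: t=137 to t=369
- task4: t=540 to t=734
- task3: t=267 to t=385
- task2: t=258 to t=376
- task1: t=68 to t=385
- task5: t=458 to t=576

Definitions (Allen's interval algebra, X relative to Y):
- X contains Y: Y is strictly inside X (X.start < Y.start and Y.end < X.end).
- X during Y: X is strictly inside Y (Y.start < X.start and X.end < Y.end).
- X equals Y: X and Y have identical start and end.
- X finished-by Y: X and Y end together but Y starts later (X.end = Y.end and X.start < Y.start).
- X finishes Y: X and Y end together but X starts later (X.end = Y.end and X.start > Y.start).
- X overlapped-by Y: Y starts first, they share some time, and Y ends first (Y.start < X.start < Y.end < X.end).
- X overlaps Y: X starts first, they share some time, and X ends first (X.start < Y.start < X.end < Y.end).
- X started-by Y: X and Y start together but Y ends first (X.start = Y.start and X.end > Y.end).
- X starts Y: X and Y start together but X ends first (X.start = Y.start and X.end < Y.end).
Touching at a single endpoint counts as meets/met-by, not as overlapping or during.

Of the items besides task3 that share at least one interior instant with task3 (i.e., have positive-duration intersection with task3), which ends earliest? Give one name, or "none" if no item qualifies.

Target task3 = [t=267, t=385].
task1 [t=68, t=385] → finished-by → candidate.
task2 [t=258, t=376] → overlaps → candidate.
task4 [t=540, t=734] → after → excluded.
task5 [t=458, t=576] → after → excluded.
task6 [t=137, t=369] → overlaps → candidate.
Among candidates, earliest end is t=369 → task6.

task6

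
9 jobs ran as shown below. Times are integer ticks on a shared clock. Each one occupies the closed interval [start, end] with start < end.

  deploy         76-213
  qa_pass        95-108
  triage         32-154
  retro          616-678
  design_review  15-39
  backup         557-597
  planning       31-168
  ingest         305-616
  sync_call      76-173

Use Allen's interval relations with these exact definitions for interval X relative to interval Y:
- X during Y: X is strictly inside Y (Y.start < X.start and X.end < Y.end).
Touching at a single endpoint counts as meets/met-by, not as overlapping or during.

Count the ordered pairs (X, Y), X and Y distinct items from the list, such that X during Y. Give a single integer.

Checking all 72 ordered pairs for relation 'during'; matching pairs in alphabetical order:
(backup, ingest): backup during ingest ✓
(qa_pass, deploy): qa_pass during deploy ✓
(qa_pass, planning): qa_pass during planning ✓
(qa_pass, sync_call): qa_pass during sync_call ✓
(qa_pass, triage): qa_pass during triage ✓
(triage, planning): triage during planning ✓
Count: 6.

6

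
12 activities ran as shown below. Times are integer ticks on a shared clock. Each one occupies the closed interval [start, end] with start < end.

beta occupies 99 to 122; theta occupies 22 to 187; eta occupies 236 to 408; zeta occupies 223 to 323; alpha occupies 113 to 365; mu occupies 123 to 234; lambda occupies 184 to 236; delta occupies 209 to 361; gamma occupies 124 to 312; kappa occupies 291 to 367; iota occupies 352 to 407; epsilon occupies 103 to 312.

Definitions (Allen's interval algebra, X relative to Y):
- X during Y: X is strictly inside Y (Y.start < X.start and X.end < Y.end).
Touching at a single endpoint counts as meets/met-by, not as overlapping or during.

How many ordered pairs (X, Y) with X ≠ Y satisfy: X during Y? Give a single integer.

12

Checking all 132 ordered pairs for relation 'during'; matching pairs in alphabetical order:
(beta, theta): beta during theta ✓
(delta, alpha): delta during alpha ✓
(gamma, alpha): gamma during alpha ✓
(iota, eta): iota during eta ✓
(kappa, eta): kappa during eta ✓
(lambda, alpha): lambda during alpha ✓
(lambda, epsilon): lambda during epsilon ✓
(lambda, gamma): lambda during gamma ✓
(mu, alpha): mu during alpha ✓
(mu, epsilon): mu during epsilon ✓
(zeta, alpha): zeta during alpha ✓
(zeta, delta): zeta during delta ✓
Count: 12.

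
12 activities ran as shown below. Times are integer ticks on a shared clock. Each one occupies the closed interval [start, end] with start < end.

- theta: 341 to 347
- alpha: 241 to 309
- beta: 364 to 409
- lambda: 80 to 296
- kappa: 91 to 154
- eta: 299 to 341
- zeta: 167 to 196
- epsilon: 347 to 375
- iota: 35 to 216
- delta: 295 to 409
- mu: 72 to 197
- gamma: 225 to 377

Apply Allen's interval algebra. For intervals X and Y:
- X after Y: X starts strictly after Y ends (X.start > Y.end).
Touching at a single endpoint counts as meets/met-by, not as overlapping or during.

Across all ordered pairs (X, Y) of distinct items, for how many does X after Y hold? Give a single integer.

Checking all 132 ordered pairs for relation 'after'; matching pairs in alphabetical order:
(alpha, iota): alpha after iota ✓
(alpha, kappa): alpha after kappa ✓
(alpha, mu): alpha after mu ✓
(alpha, zeta): alpha after zeta ✓
(beta, alpha): beta after alpha ✓
(beta, eta): beta after eta ✓
(beta, iota): beta after iota ✓
(beta, kappa): beta after kappa ✓
(beta, lambda): beta after lambda ✓
(beta, mu): beta after mu ✓
(beta, theta): beta after theta ✓
(beta, zeta): beta after zeta ✓
(delta, iota): delta after iota ✓
(delta, kappa): delta after kappa ✓
(delta, mu): delta after mu ✓
(delta, zeta): delta after zeta ✓
(epsilon, alpha): epsilon after alpha ✓
(epsilon, eta): epsilon after eta ✓
(epsilon, iota): epsilon after iota ✓
(epsilon, kappa): epsilon after kappa ✓
(epsilon, lambda): epsilon after lambda ✓
(epsilon, mu): epsilon after mu ✓
(epsilon, zeta): epsilon after zeta ✓
(eta, iota): eta after iota ✓
... plus 15 further pairs not listed.
Count: 39.

39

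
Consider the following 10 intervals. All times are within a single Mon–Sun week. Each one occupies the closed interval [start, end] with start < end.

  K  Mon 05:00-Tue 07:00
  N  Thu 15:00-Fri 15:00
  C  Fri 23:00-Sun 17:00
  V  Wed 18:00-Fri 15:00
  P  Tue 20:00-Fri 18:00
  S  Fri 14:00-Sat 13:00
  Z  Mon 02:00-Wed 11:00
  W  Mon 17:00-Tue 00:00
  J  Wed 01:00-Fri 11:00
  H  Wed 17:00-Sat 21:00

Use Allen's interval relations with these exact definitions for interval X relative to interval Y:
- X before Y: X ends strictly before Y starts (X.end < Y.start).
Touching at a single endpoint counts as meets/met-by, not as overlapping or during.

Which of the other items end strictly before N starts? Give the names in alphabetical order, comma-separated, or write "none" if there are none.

Target N = [Thu 15:00, Fri 15:00].
C [Fri 23:00, Sun 17:00] → after → no.
H [Wed 17:00, Sat 21:00] → contains → no.
J [Wed 01:00, Fri 11:00] → overlaps → no.
K [Mon 05:00, Tue 07:00] → before → yes.
P [Tue 20:00, Fri 18:00] → contains → no.
S [Fri 14:00, Sat 13:00] → overlapped-by → no.
V [Wed 18:00, Fri 15:00] → finished-by → no.
W [Mon 17:00, Tue 00:00] → before → yes.
Z [Mon 02:00, Wed 11:00] → before → yes.
Result: K, W, Z.

K, W, Z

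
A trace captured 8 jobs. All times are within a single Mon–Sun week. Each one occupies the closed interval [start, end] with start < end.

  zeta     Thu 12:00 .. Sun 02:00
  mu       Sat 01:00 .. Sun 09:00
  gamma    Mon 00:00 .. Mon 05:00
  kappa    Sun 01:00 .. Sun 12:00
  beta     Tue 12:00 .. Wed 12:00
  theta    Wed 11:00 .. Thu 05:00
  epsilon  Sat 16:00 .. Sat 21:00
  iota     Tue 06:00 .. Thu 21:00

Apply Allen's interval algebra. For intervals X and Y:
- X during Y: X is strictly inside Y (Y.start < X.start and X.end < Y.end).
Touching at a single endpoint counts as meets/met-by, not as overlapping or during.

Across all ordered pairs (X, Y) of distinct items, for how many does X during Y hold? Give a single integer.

4

Checking all 56 ordered pairs for relation 'during'; matching pairs in alphabetical order:
(beta, iota): beta during iota ✓
(epsilon, mu): epsilon during mu ✓
(epsilon, zeta): epsilon during zeta ✓
(theta, iota): theta during iota ✓
Count: 4.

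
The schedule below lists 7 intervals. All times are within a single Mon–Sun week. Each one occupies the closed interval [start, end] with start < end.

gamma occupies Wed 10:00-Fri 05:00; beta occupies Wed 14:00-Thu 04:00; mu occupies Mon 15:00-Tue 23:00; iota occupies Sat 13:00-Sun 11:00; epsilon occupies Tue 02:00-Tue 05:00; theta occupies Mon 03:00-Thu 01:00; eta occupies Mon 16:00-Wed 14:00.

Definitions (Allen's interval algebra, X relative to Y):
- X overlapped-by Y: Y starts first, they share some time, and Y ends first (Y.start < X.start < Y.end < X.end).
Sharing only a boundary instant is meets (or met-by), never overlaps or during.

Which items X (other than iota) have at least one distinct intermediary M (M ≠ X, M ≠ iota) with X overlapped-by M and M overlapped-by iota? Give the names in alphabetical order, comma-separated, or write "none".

Target iota = [Sat 13:00, Sun 11:00].
Intermediaries M with M overlapped-by iota: none.
Union: none.

none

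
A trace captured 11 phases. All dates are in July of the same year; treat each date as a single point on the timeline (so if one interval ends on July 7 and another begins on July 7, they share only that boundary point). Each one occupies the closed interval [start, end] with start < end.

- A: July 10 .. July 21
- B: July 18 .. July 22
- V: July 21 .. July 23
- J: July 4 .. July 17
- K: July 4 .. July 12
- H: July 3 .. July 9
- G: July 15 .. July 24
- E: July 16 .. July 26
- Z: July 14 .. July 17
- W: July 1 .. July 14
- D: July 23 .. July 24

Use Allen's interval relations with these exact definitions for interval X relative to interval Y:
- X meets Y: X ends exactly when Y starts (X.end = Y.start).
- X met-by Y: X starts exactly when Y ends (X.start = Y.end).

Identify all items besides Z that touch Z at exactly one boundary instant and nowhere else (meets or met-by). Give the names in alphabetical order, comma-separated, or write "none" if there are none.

Target Z = [July 14, July 17].
A [July 10, July 21] → contains → no.
B [July 18, July 22] → after → no.
D [July 23, July 24] → after → no.
E [July 16, July 26] → overlapped-by → no.
G [July 15, July 24] → overlapped-by → no.
H [July 3, July 9] → before → no.
J [July 4, July 17] → finished-by → no.
K [July 4, July 12] → before → no.
V [July 21, July 23] → after → no.
W [July 1, July 14] → meets → yes.
Result: W.

W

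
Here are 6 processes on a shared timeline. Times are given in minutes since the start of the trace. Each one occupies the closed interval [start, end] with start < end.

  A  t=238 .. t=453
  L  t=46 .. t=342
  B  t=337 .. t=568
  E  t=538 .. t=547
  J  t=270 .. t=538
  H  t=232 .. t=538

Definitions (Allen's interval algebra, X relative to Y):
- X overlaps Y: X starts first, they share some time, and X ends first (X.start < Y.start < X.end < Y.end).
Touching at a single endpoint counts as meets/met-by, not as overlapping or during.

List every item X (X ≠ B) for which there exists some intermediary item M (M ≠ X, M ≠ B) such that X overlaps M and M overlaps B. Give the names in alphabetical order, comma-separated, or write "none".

A, L

Target B = [t=337, t=568].
Intermediaries M with M overlaps B: A, H, J, L.
Via A — items with X overlaps A: L.
Via H — items with X overlaps H: L.
Via J — items with X overlaps J: A, L.
Via L — items with X overlaps L: none.
Union: A, L.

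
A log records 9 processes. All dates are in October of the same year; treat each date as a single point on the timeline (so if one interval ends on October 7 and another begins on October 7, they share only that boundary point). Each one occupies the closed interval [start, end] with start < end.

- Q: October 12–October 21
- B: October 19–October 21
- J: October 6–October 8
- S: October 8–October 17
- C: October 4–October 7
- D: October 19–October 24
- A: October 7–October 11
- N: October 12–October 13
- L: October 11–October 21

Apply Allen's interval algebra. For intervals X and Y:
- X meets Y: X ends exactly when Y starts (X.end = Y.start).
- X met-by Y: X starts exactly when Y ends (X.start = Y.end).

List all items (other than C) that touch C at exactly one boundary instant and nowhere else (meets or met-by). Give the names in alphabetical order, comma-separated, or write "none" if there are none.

A

Target C = [October 4, October 7].
A [October 7, October 11] → met-by → yes.
B [October 19, October 21] → after → no.
D [October 19, October 24] → after → no.
J [October 6, October 8] → overlapped-by → no.
L [October 11, October 21] → after → no.
N [October 12, October 13] → after → no.
Q [October 12, October 21] → after → no.
S [October 8, October 17] → after → no.
Result: A.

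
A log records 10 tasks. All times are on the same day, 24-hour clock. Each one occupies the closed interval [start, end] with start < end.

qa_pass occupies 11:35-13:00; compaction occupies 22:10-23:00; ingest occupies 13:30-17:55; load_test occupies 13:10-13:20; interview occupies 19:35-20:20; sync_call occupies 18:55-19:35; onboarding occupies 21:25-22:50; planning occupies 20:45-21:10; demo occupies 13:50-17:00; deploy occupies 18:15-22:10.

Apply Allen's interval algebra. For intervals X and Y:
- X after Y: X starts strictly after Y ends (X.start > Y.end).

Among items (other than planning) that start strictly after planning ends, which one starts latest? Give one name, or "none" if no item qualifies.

compaction

Target planning = [20:45, 21:10].
compaction [22:10, 23:00] → after → candidate.
demo [13:50, 17:00] → before → excluded.
deploy [18:15, 22:10] → contains → excluded.
ingest [13:30, 17:55] → before → excluded.
interview [19:35, 20:20] → before → excluded.
load_test [13:10, 13:20] → before → excluded.
onboarding [21:25, 22:50] → after → candidate.
qa_pass [11:35, 13:00] → before → excluded.
sync_call [18:55, 19:35] → before → excluded.
Among candidates, latest start is 22:10 → compaction.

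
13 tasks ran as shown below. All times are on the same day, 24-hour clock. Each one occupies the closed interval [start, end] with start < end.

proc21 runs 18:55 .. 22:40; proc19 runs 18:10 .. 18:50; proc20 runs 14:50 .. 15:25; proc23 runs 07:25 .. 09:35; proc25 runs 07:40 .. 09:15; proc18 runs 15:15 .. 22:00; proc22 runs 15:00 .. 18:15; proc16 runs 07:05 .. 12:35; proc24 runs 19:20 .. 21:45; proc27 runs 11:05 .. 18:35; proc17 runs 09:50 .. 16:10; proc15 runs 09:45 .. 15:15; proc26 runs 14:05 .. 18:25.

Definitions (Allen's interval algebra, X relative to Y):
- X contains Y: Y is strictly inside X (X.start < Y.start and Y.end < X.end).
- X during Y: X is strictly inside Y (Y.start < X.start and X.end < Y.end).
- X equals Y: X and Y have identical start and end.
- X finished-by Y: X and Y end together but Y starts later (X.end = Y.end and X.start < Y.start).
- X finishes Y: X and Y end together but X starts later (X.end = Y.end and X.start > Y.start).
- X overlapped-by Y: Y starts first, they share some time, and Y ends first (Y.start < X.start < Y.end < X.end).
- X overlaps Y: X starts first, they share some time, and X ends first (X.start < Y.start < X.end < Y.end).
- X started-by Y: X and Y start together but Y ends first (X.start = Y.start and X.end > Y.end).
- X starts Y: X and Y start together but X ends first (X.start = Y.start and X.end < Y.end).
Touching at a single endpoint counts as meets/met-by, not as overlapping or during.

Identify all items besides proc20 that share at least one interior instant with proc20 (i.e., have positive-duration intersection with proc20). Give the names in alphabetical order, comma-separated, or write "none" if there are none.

proc15, proc17, proc18, proc22, proc26, proc27

Target proc20 = [14:50, 15:25].
proc15 [09:45, 15:15] → overlaps → yes.
proc16 [07:05, 12:35] → before → no.
proc17 [09:50, 16:10] → contains → yes.
proc18 [15:15, 22:00] → overlapped-by → yes.
proc19 [18:10, 18:50] → after → no.
proc21 [18:55, 22:40] → after → no.
proc22 [15:00, 18:15] → overlapped-by → yes.
proc23 [07:25, 09:35] → before → no.
proc24 [19:20, 21:45] → after → no.
proc25 [07:40, 09:15] → before → no.
proc26 [14:05, 18:25] → contains → yes.
proc27 [11:05, 18:35] → contains → yes.
Result: proc15, proc17, proc18, proc22, proc26, proc27.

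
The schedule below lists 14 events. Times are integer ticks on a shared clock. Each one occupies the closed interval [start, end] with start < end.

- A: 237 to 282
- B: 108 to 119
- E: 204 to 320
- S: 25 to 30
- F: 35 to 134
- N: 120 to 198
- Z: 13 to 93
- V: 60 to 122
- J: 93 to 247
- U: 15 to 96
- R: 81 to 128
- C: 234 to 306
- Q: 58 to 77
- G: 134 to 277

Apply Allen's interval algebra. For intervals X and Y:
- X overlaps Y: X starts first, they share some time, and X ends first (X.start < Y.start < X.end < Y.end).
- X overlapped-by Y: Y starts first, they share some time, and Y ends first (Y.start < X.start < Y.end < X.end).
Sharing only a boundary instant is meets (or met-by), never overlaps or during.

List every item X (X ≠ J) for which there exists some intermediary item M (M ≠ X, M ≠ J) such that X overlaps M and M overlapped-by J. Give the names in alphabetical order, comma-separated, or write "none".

G, N

Target J = [93, 247].
Intermediaries M with M overlapped-by J: A, C, E, G.
Via A — items with X overlaps A: G.
Via C — items with X overlaps C: G.
Via E — items with X overlaps E: G.
Via G — items with X overlaps G: N.
Union: G, N.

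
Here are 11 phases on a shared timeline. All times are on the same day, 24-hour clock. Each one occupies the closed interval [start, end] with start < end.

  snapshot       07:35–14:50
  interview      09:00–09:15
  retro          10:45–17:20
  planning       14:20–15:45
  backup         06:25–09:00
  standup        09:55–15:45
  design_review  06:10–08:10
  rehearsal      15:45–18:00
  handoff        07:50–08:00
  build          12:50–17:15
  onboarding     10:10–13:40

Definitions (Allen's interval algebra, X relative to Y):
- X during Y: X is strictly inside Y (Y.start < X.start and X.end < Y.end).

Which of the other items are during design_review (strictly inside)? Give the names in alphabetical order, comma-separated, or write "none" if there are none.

Target design_review = [06:10, 08:10].
backup [06:25, 09:00] → overlapped-by → no.
build [12:50, 17:15] → after → no.
handoff [07:50, 08:00] → during → yes.
interview [09:00, 09:15] → after → no.
onboarding [10:10, 13:40] → after → no.
planning [14:20, 15:45] → after → no.
rehearsal [15:45, 18:00] → after → no.
retro [10:45, 17:20] → after → no.
snapshot [07:35, 14:50] → overlapped-by → no.
standup [09:55, 15:45] → after → no.
Result: handoff.

handoff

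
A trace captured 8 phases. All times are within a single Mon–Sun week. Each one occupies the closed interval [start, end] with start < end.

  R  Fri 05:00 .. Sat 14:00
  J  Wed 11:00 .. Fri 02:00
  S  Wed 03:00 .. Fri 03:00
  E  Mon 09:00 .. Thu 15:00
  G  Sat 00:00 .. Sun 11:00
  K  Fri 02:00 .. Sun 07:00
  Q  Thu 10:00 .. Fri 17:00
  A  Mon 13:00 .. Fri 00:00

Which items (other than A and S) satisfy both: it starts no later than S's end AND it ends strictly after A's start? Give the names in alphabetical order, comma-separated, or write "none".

E, J, K, Q

Conditions: its start is no later than S's end (X.start <= Fri 03:00) AND its end is strictly after A's start (X.end > Mon 13:00).
E: start Mon 09:00 <= Fri 03:00? ✓; end Thu 15:00 > Mon 13:00? ✓ → yes.
G: start Sat 00:00 <= Fri 03:00? ✗; end Sun 11:00 > Mon 13:00? ✓ → no.
J: start Wed 11:00 <= Fri 03:00? ✓; end Fri 02:00 > Mon 13:00? ✓ → yes.
K: start Fri 02:00 <= Fri 03:00? ✓; end Sun 07:00 > Mon 13:00? ✓ → yes.
Q: start Thu 10:00 <= Fri 03:00? ✓; end Fri 17:00 > Mon 13:00? ✓ → yes.
R: start Fri 05:00 <= Fri 03:00? ✗; end Sat 14:00 > Mon 13:00? ✓ → no.
Result: E, J, K, Q.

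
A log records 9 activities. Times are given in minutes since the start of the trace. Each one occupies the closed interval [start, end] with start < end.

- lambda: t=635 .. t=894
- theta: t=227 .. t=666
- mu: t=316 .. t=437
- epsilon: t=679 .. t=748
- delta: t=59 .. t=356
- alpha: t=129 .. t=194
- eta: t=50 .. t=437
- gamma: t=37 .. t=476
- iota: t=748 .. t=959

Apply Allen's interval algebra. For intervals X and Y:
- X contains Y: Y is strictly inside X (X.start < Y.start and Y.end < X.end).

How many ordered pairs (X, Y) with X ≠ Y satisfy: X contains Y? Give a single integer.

Checking all 72 ordered pairs for relation 'contains'; matching pairs in alphabetical order:
(delta, alpha): delta contains alpha ✓
(eta, alpha): eta contains alpha ✓
(eta, delta): eta contains delta ✓
(gamma, alpha): gamma contains alpha ✓
(gamma, delta): gamma contains delta ✓
(gamma, eta): gamma contains eta ✓
(gamma, mu): gamma contains mu ✓
(lambda, epsilon): lambda contains epsilon ✓
(theta, mu): theta contains mu ✓
Count: 9.

9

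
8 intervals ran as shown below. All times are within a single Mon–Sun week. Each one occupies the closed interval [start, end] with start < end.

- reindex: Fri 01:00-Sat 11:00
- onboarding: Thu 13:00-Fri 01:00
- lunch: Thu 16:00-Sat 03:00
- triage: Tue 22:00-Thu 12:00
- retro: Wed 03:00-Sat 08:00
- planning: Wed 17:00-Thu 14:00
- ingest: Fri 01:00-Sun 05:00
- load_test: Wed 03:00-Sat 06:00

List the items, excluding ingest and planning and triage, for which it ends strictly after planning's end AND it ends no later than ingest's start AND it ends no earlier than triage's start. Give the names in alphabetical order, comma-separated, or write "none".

onboarding

Conditions: its end is strictly after planning's end (X.end > Thu 14:00) AND its end is no later than ingest's start (X.end <= Fri 01:00) AND its end is no earlier than triage's start (X.end >= Tue 22:00).
load_test: end Sat 06:00 > Thu 14:00? ✓; end Sat 06:00 <= Fri 01:00? ✗; end Sat 06:00 >= Tue 22:00? ✓ → no.
lunch: end Sat 03:00 > Thu 14:00? ✓; end Sat 03:00 <= Fri 01:00? ✗; end Sat 03:00 >= Tue 22:00? ✓ → no.
onboarding: end Fri 01:00 > Thu 14:00? ✓; end Fri 01:00 <= Fri 01:00? ✓; end Fri 01:00 >= Tue 22:00? ✓ → yes.
reindex: end Sat 11:00 > Thu 14:00? ✓; end Sat 11:00 <= Fri 01:00? ✗; end Sat 11:00 >= Tue 22:00? ✓ → no.
retro: end Sat 08:00 > Thu 14:00? ✓; end Sat 08:00 <= Fri 01:00? ✗; end Sat 08:00 >= Tue 22:00? ✓ → no.
Result: onboarding.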